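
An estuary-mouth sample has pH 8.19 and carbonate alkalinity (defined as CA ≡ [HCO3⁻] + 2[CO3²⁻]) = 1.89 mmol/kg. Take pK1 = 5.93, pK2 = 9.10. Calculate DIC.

DIC = 1.71 mmol/kg

CA = [HCO3⁻] + 2[CO3²⁻] = (α₁ + 2α₂)·DIC
At pH 8.19: [H⁺]/K1 = 10^-2.26 = 0.0054954, K2/[H⁺] = 10^-0.91 = 0.12303
α₁ = 1/(1 + 0.0054954 + 0.12303) = 1/1.1285 = 0.8861; α₂ = α₁·K2/[H⁺] = 0.1090
α₁ + 2α₂ = 1.1041
DIC = CA / (α₁ + 2α₂) = 1.89 / 1.1041 = 1.71 mmol/kg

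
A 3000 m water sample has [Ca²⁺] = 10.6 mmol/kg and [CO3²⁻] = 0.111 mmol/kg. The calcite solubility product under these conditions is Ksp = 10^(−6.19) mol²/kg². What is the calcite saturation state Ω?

Ksp = 10^(−6.19) = 6.457×10^-7
Ω = [Ca²⁺][CO3²⁻]/Ksp = (10.6×10^-3)(0.111×10^-3) / 6.457×10^-7 = 1.82

Ω = 1.82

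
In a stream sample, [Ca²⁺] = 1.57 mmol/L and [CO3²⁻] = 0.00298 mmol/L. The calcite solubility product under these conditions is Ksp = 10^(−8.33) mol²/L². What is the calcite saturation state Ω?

Ω = 1.00

Ksp = 10^(−8.33) = 4.677×10^-9
Ω = [Ca²⁺][CO3²⁻]/Ksp = (1.57×10^-3)(0.00298×10^-3) / 4.677×10^-9 = 1.00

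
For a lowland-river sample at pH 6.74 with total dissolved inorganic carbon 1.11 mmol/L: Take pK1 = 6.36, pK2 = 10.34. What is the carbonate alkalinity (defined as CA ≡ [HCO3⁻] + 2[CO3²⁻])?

CA = 0.784 mmol/L

CA = [HCO3⁻] + 2[CO3²⁻] = (α₁ + 2α₂)·DIC
At pH 6.74: [H⁺]/K1 = 10^-0.38 = 0.41687, K2/[H⁺] = 10^-3.60 = 0.00025119
α₁ = 1/(1 + 0.41687 + 0.00025119) = 1/1.4171 = 0.7057; α₂ = α₁·K2/[H⁺] = 0.0001773
α₁ + 2α₂ = 0.7060
CA = 0.7060 × 1.11 = 0.784 mmol/L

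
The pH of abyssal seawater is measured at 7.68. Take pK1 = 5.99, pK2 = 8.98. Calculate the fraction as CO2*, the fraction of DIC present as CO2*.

α₀ = 0.0191

α₀ = 1 / (1 + K1/[H⁺] + K1K2/[H⁺]²) = 1 / (1 + 10^+1.69 + 10^+0.39)
   = 1 / (1 + 48.978 + 2.4547) = 1/52.433 = 0.01907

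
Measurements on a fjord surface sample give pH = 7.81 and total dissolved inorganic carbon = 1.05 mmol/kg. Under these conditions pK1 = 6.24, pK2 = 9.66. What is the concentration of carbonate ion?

[CO3²⁻] = 14.2 μmol/kg

α₂ = 1 / (1 + [H⁺]/K2 + [H⁺]²/(K1K2)) = 1 / (1 + 10^+1.85 + 10^+0.28)
   = 1 / (1 + 70.795 + 1.9055) = 1/73.700 = 0.01357
[CO3²⁻] = α₂ × DIC = 0.01357 × 1.05 = 0.0142 mmol/kg = 14.2 μmol/kg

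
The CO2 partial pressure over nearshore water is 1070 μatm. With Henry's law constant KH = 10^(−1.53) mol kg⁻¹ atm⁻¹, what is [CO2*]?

[CO2*] = 31.6 μmol/kg

KH = 10^(−1.53) = 2.951×10^-2 mol kg⁻¹ atm⁻¹
[CO2*] = KH · pCO2 = 2.951×10^-2 × 1070×10^-6 atm = 3.16×10^-5 mol/kg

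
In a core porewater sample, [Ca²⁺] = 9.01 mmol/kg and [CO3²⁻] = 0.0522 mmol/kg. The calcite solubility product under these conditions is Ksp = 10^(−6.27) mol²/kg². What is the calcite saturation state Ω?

Ω = 0.876

Ksp = 10^(−6.27) = 5.370×10^-7
Ω = [Ca²⁺][CO3²⁻]/Ksp = (9.01×10^-3)(0.0522×10^-3) / 5.370×10^-7 = 0.876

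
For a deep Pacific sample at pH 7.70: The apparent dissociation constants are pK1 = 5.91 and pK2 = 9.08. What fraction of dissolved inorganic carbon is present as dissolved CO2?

α₀ = 0.0153

α₀ = 1 / (1 + K1/[H⁺] + K1K2/[H⁺]²) = 1 / (1 + 10^+1.79 + 10^+0.41)
   = 1 / (1 + 61.660 + 2.5704) = 1/65.230 = 0.01533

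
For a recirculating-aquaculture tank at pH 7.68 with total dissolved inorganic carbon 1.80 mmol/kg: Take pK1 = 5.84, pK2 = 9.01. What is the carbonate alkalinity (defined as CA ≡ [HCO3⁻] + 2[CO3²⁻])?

CA = 1.85 mmol/kg

CA = [HCO3⁻] + 2[CO3²⁻] = (α₁ + 2α₂)·DIC
At pH 7.68: [H⁺]/K1 = 10^-1.84 = 0.014454, K2/[H⁺] = 10^-1.33 = 0.046774
α₁ = 1/(1 + 0.014454 + 0.046774) = 1/1.0612 = 0.9423; α₂ = α₁·K2/[H⁺] = 0.04407
α₁ + 2α₂ = 1.0305
CA = 1.0305 × 1.80 = 1.85 mmol/kg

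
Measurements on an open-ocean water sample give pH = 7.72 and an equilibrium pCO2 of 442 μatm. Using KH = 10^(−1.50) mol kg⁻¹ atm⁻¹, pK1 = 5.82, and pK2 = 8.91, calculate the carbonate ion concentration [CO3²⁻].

[CO3²⁻] = 0.0717 mmol/kg

[CO2*] = KH · pCO2 = 10^(−1.50) × 442×10^-6 = 1.398×10^-5 mol/kg
α₀ = 1/(1 + K1/[H⁺] + K1K2/[H⁺]²) = 1/(1 + 10^+1.90 + 10^+0.71) = 0.01169
DIC = [CO2*]/α₀ = 1.398×10^-5 / 0.01169 = 1.196 mmol/kg
[CO3²⁻] = α₂·DIC; α₂ = 0.05994, so [CO3²⁻] = 0.05994 × 1.196 = 0.0717 mmol/kg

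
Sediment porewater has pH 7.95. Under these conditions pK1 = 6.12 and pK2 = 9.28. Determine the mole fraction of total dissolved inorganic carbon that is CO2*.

α₀ = 1 / (1 + K1/[H⁺] + K1K2/[H⁺]²) = 1 / (1 + 10^+1.83 + 10^+0.50)
   = 1 / (1 + 67.608 + 3.1623) = 1/71.771 = 0.01393

α₀ = 0.0139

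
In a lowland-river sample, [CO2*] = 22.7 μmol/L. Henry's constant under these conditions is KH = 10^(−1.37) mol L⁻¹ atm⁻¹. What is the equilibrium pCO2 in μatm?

pCO2 = 532 μatm

KH = 10^(−1.37) = 4.266×10^-2 mol L⁻¹ atm⁻¹
pCO2 = [CO2*]/KH = 22.7×10^-6 / 4.266×10^-2 = 5.32×10^-4 atm = 532 μatm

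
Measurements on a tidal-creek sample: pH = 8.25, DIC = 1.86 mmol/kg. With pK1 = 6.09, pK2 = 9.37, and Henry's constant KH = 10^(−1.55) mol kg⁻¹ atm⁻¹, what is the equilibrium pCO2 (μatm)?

pCO2 = 422 μatm

α₀ = 1 / (1 + K1/[H⁺] + K1K2/[H⁺]²) = 1 / (1 + 10^+2.16 + 10^+1.04)
   = 1 / (1 + 144.54 + 10.965) = 1/156.51 = 0.006389
[CO2*] = α₀ × DIC = 0.006389 × 1.86 = 0.01188 mmol/kg = 11.88 μmol/kg
pCO2 = [CO2*]/KH = 1.188×10^-5 / 2.818×10^-2 = 422 μatm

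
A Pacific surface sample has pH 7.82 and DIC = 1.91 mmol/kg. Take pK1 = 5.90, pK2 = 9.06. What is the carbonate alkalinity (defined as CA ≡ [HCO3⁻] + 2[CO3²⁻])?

CA = 1.99 mmol/kg

CA = [HCO3⁻] + 2[CO3²⁻] = (α₁ + 2α₂)·DIC
At pH 7.82: [H⁺]/K1 = 10^-1.92 = 0.012023, K2/[H⁺] = 10^-1.24 = 0.057544
α₁ = 1/(1 + 0.012023 + 0.057544) = 1/1.0696 = 0.9350; α₂ = α₁·K2/[H⁺] = 0.05380
α₁ + 2α₂ = 1.0426
CA = 1.0426 × 1.91 = 1.99 mmol/kg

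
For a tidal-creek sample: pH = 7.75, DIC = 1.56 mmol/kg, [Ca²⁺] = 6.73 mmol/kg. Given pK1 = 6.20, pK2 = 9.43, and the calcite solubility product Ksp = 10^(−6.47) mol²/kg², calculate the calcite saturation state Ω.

Ω = 0.617

α₂ = 1 / (1 + [H⁺]/K2 + [H⁺]²/(K1K2)) = 1 / (1 + 10^+1.68 + 10^+0.13)
   = 1 / (1 + 47.863 + 1.3490) = 1/50.212 = 0.01992
[CO3²⁻] = α₂ × DIC = 0.01992 × 1.56 = 0.03107 mmol/kg
Ksp = 10^(−6.47) = 3.388×10^-7
Ω = [Ca²⁺][CO3²⁻]/Ksp = (6.73×10^-3)(3.107×10^-5) / 3.388×10^-7 = 0.617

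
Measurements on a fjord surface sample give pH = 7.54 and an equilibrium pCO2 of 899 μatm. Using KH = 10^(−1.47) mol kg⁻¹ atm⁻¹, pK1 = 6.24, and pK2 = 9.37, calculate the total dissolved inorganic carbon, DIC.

[CO2*] = KH · pCO2 = 10^(−1.47) × 899×10^-6 = 3.046×10^-5 mol/kg
α₀ = 1/(1 + K1/[H⁺] + K1K2/[H⁺]²) = 1/(1 + 10^+1.30 + 10^-0.53) = 0.04706
DIC = [CO2*]/α₀ = 3.046×10^-5 / 0.04706 = 0.647 mmol/kg

DIC = 0.647 mmol/kg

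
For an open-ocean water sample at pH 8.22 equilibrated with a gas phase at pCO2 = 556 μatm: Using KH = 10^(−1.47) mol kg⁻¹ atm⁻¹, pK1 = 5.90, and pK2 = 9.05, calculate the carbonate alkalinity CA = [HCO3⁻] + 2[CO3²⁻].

[CO2*] = KH · pCO2 = 10^(−1.47) × 556×10^-6 = 1.884×10^-5 mol/kg
α₀ = 1/(1 + K1/[H⁺] + K1K2/[H⁺]²) = 1/(1 + 10^+2.32 + 10^+1.49) = 0.004152
DIC = [CO2*]/α₀ = 1.884×10^-5 / 0.004152 = 4.537 mmol/kg
CA = (α₁ + 2α₂)·DIC = (0.8675 + 2×0.1283) × 4.537 = 5.10 mmol/kg

CA = 5.10 mmol/kg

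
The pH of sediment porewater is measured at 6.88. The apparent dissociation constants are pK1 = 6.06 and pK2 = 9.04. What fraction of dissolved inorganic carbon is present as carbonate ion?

α₂ = 0.00597

α₂ = 1 / (1 + [H⁺]/K2 + [H⁺]²/(K1K2)) = 1 / (1 + 10^+2.16 + 10^+1.34)
   = 1 / (1 + 144.54 + 21.878) = 1/167.42 = 0.005973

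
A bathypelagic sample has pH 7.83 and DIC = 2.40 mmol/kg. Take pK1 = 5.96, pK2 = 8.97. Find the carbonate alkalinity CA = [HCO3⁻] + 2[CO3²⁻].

CA = [HCO3⁻] + 2[CO3²⁻] = (α₁ + 2α₂)·DIC
At pH 7.83: [H⁺]/K1 = 10^-1.87 = 0.013490, K2/[H⁺] = 10^-1.14 = 0.072444
α₁ = 1/(1 + 0.013490 + 0.072444) = 1/1.0859 = 0.9209; α₂ = α₁·K2/[H⁺] = 0.06671
α₁ + 2α₂ = 1.0543
CA = 1.0543 × 2.40 = 2.53 mmol/kg

CA = 2.53 mmol/kg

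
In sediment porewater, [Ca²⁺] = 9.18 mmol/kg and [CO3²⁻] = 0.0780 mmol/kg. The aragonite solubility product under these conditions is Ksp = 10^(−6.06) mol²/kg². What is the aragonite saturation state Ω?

Ksp = 10^(−6.06) = 8.710×10^-7
Ω = [Ca²⁺][CO3²⁻]/Ksp = (9.18×10^-3)(0.0780×10^-3) / 8.710×10^-7 = 0.822

Ω = 0.822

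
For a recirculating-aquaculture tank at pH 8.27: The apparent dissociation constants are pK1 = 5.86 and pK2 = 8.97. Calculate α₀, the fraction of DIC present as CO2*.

α₀ = 1 / (1 + K1/[H⁺] + K1K2/[H⁺]²) = 1 / (1 + 10^+2.41 + 10^+1.71)
   = 1 / (1 + 257.04 + 51.286) = 1/309.33 = 0.003233

α₀ = 0.00323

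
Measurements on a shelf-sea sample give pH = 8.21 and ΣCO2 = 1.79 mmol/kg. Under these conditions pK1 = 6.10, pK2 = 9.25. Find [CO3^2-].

α₂ = 1 / (1 + [H⁺]/K2 + [H⁺]²/(K1K2)) = 1 / (1 + 10^+1.04 + 10^-1.07)
   = 1 / (1 + 10.965 + 0.085114) = 1/12.050 = 0.08299
[CO3²⁻] = α₂ × DIC = 0.08299 × 1.79 = 0.149 mmol/kg

[CO3²⁻] = 0.149 mmol/kg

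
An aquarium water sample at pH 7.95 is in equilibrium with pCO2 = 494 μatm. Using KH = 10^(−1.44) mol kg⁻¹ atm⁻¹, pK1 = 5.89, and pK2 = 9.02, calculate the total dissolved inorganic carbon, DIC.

DIC = 2.25 mmol/kg

[CO2*] = KH · pCO2 = 10^(−1.44) × 494×10^-6 = 1.794×10^-5 mol/kg
α₀ = 1/(1 + K1/[H⁺] + K1K2/[H⁺]²) = 1/(1 + 10^+2.06 + 10^+0.99) = 0.007963
DIC = [CO2*]/α₀ = 1.794×10^-5 / 0.007963 = 2.25 mmol/kg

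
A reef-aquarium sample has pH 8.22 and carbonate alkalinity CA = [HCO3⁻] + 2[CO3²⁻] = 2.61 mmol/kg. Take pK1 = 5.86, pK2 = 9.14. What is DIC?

CA = [HCO3⁻] + 2[CO3²⁻] = (α₁ + 2α₂)·DIC
At pH 8.22: [H⁺]/K1 = 10^-2.36 = 0.0043652, K2/[H⁺] = 10^-0.92 = 0.12023
α₁ = 1/(1 + 0.0043652 + 0.12023) = 1/1.1246 = 0.8892; α₂ = α₁·K2/[H⁺] = 0.1069
α₁ + 2α₂ = 1.1030
DIC = CA / (α₁ + 2α₂) = 2.61 / 1.1030 = 2.37 mmol/kg

DIC = 2.37 mmol/kg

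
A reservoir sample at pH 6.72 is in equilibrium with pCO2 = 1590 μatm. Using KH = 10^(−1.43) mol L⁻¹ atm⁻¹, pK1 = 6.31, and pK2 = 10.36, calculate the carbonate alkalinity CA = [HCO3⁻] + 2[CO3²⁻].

[CO2*] = KH · pCO2 = 10^(−1.43) × 1590×10^-6 = 5.907×10^-5 mol/L
α₀ = 1/(1 + K1/[H⁺] + K1K2/[H⁺]²) = 1/(1 + 10^+0.41 + 10^-3.23) = 0.2800
DIC = [CO2*]/α₀ = 5.907×10^-5 / 0.2800 = 0.2110 mmol/L
CA = (α₁ + 2α₂)·DIC = (0.7198 + 2×0.0001649) × 0.2110 = 0.152 mmol/L

CA = 0.152 mmol/L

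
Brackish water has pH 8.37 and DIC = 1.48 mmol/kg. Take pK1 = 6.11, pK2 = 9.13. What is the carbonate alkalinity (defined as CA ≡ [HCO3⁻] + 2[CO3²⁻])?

CA = [HCO3⁻] + 2[CO3²⁻] = (α₁ + 2α₂)·DIC
At pH 8.37: [H⁺]/K1 = 10^-2.26 = 0.0054954, K2/[H⁺] = 10^-0.76 = 0.17378
α₁ = 1/(1 + 0.0054954 + 0.17378) = 1/1.1793 = 0.8480; α₂ = α₁·K2/[H⁺] = 0.1474
α₁ + 2α₂ = 1.1427
CA = 1.1427 × 1.48 = 1.69 mmol/kg

CA = 1.69 mmol/kg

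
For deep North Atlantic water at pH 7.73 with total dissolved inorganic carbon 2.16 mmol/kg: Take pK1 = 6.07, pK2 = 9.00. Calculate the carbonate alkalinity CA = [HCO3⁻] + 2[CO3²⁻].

CA = [HCO3⁻] + 2[CO3²⁻] = (α₁ + 2α₂)·DIC
At pH 7.73: [H⁺]/K1 = 10^-1.66 = 0.021878, K2/[H⁺] = 10^-1.27 = 0.053703
α₁ = 1/(1 + 0.021878 + 0.053703) = 1/1.0756 = 0.9297; α₂ = α₁·K2/[H⁺] = 0.04993
α₁ + 2α₂ = 1.0296
CA = 1.0296 × 2.16 = 2.22 mmol/kg

CA = 2.22 mmol/kg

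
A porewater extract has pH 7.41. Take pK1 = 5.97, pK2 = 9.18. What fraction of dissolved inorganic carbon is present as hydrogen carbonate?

α₁ = 0.949

α₁ = 1 / (1 + [H⁺]/K1 + K2/[H⁺]) = 1 / (1 + 10^-1.44 + 10^-1.77)
   = 1 / (1 + 0.036308 + 0.016982) = 1/1.0533 = 0.9494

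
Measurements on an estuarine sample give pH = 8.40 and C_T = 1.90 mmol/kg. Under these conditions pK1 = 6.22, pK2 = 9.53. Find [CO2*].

α₀ = 1 / (1 + K1/[H⁺] + K1K2/[H⁺]²) = 1 / (1 + 10^+2.18 + 10^+1.05)
   = 1 / (1 + 151.36 + 11.220) = 1/163.58 = 0.006113
[CO2*] = α₀ × DIC = 0.006113 × 1.90 = 0.0116 mmol/kg = 11.6 μmol/kg

[CO2*] = 11.6 μmol/kg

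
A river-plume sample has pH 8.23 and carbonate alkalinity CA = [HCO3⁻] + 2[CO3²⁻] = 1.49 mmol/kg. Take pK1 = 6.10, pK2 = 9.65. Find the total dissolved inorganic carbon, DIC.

DIC = 1.45 mmol/kg

CA = [HCO3⁻] + 2[CO3²⁻] = (α₁ + 2α₂)·DIC
At pH 8.23: [H⁺]/K1 = 10^-2.13 = 0.0074131, K2/[H⁺] = 10^-1.42 = 0.038019
α₁ = 1/(1 + 0.0074131 + 0.038019) = 1/1.0454 = 0.9565; α₂ = α₁·K2/[H⁺] = 0.03637
α₁ + 2α₂ = 1.0293
DIC = CA / (α₁ + 2α₂) = 1.49 / 1.0293 = 1.45 mmol/kg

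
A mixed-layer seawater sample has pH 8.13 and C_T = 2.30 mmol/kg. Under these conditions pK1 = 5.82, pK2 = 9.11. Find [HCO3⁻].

α₁ = 1 / (1 + [H⁺]/K1 + K2/[H⁺]) = 1 / (1 + 10^-2.31 + 10^-0.98)
   = 1 / (1 + 0.0048978 + 0.10471) = 1/1.1096 = 0.9012
[HCO3⁻] = α₁ × DIC = 0.9012 × 2.30 = 2.07 mmol/kg

[HCO3⁻] = 2.07 mmol/kg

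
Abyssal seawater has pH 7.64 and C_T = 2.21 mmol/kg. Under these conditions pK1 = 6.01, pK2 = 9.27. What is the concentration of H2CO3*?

α₀ = 1 / (1 + K1/[H⁺] + K1K2/[H⁺]²) = 1 / (1 + 10^+1.63 + 10^+0.00)
   = 1 / (1 + 42.658 + 1.0000) = 1/44.658 = 0.02239
[CO2*] = α₀ × DIC = 0.02239 × 2.21 = 0.0495 mmol/kg

[CO2*] = 0.0495 mmol/kg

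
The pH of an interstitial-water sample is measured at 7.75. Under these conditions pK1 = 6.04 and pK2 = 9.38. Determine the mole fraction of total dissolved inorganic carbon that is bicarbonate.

α₁ = 1 / (1 + [H⁺]/K1 + K2/[H⁺]) = 1 / (1 + 10^-1.71 + 10^-1.63)
   = 1 / (1 + 0.019498 + 0.023442) = 1/1.0429 = 0.9588

α₁ = 0.959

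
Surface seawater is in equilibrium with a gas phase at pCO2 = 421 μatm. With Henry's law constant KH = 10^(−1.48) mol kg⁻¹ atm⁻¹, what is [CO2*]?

[CO2*] = 13.9 μmol/kg

KH = 10^(−1.48) = 3.311×10^-2 mol kg⁻¹ atm⁻¹
[CO2*] = KH · pCO2 = 3.311×10^-2 × 421×10^-6 atm = 1.39×10^-5 mol/kg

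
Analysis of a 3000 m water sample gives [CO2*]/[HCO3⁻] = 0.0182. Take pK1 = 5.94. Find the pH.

pH = 7.68

From K1 = [H⁺][HCO3⁻]/[CO2*]:  pH = pK1 − log₁₀([CO2*]/[HCO3⁻])
log₁₀(0.0182) = -1.740
pH = 5.94 − (-1.740) = 7.68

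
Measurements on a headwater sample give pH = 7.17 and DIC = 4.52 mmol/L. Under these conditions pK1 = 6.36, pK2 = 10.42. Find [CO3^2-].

α₂ = 1 / (1 + [H⁺]/K2 + [H⁺]²/(K1K2)) = 1 / (1 + 10^+3.25 + 10^+2.44)
   = 1 / (1 + 1778.3 + 275.42) = 1/2054.7 = 0.0004867
[CO3²⁻] = α₂ × DIC = 0.0004867 × 4.52 = 0.00220 mmol/L = 2.20 μmol/L

[CO3²⁻] = 2.20 μmol/L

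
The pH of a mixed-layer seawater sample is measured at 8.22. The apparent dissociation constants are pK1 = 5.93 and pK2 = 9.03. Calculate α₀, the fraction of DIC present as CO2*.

α₀ = 0.00442

α₀ = 1 / (1 + K1/[H⁺] + K1K2/[H⁺]²) = 1 / (1 + 10^+2.29 + 10^+1.48)
   = 1 / (1 + 194.98 + 30.200) = 1/226.18 = 0.004421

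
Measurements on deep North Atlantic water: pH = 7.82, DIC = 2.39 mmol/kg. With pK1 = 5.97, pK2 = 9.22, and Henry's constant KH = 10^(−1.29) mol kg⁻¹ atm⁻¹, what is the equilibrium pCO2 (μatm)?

α₀ = 1 / (1 + K1/[H⁺] + K1K2/[H⁺]²) = 1 / (1 + 10^+1.85 + 10^+0.45)
   = 1 / (1 + 70.795 + 2.8184) = 1/74.613 = 0.01340
[CO2*] = α₀ × DIC = 0.01340 × 2.39 = 0.03203 mmol/kg
pCO2 = [CO2*]/KH = 3.203×10^-5 / 5.129×10^-2 = 625 μatm

pCO2 = 625 μatm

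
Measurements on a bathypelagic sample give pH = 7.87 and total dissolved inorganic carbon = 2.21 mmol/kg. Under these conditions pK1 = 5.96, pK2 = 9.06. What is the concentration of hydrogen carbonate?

α₁ = 1 / (1 + [H⁺]/K1 + K2/[H⁺]) = 1 / (1 + 10^-1.91 + 10^-1.19)
   = 1 / (1 + 0.012303 + 0.064565) = 1/1.0769 = 0.9286
[HCO3⁻] = α₁ × DIC = 0.9286 × 2.21 = 2.05 mmol/kg

[HCO3⁻] = 2.05 mmol/kg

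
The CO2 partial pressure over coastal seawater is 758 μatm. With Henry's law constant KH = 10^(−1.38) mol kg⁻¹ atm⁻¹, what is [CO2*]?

KH = 10^(−1.38) = 4.169×10^-2 mol kg⁻¹ atm⁻¹
[CO2*] = KH · pCO2 = 4.169×10^-2 × 758×10^-6 atm = 3.16×10^-5 mol/kg

[CO2*] = 31.6 μmol/kg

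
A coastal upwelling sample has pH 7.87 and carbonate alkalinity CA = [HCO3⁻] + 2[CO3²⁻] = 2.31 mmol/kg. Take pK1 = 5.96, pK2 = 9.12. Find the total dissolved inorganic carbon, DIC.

DIC = 2.22 mmol/kg

CA = [HCO3⁻] + 2[CO3²⁻] = (α₁ + 2α₂)·DIC
At pH 7.87: [H⁺]/K1 = 10^-1.91 = 0.012303, K2/[H⁺] = 10^-1.25 = 0.056234
α₁ = 1/(1 + 0.012303 + 0.056234) = 1/1.0685 = 0.9359; α₂ = α₁·K2/[H⁺] = 0.05263
α₁ + 2α₂ = 1.0411
DIC = CA / (α₁ + 2α₂) = 2.31 / 1.0411 = 2.22 mmol/kg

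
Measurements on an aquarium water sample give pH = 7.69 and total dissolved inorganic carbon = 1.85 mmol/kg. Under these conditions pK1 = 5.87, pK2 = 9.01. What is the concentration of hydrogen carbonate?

[HCO3⁻] = 1.74 mmol/kg

α₁ = 1 / (1 + [H⁺]/K1 + K2/[H⁺]) = 1 / (1 + 10^-1.82 + 10^-1.32)
   = 1 / (1 + 0.015136 + 0.047863) = 1/1.0630 = 0.9407
[HCO3⁻] = α₁ × DIC = 0.9407 × 1.85 = 1.74 mmol/kg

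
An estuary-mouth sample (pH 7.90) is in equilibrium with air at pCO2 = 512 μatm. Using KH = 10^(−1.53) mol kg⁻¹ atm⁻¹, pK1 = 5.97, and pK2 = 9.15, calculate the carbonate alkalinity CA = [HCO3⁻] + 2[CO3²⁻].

CA = 1.43 mmol/kg

[CO2*] = KH · pCO2 = 10^(−1.53) × 512×10^-6 = 1.511×10^-5 mol/kg
α₀ = 1/(1 + K1/[H⁺] + K1K2/[H⁺]²) = 1/(1 + 10^+1.93 + 10^+0.68) = 0.01100
DIC = [CO2*]/α₀ = 1.511×10^-5 / 0.01100 = 1.374 mmol/kg
CA = (α₁ + 2α₂)·DIC = (0.9363 + 2×0.05265) × 1.374 = 1.43 mmol/kg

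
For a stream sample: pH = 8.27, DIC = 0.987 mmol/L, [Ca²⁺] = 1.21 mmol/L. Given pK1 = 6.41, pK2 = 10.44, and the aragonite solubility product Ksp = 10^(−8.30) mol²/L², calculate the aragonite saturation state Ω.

Ω = 1.58

α₂ = 1 / (1 + [H⁺]/K2 + [H⁺]²/(K1K2)) = 1 / (1 + 10^+2.17 + 10^+0.31)
   = 1 / (1 + 147.91 + 2.0417) = 1/150.95 = 0.006625
[CO3²⁻] = α₂ × DIC = 0.006625 × 0.987 = 0.006538 mmol/L = 6.538 μmol/L
Ksp = 10^(−8.30) = 5.012×10^-9
Ω = [Ca²⁺][CO3²⁻]/Ksp = (1.21×10^-3)(6.538×10^-6) / 5.012×10^-9 = 1.58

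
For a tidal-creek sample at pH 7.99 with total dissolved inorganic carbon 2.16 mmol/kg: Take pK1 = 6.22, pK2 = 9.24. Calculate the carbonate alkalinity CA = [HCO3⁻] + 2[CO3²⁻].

CA = 2.24 mmol/kg

CA = [HCO3⁻] + 2[CO3²⁻] = (α₁ + 2α₂)·DIC
At pH 7.99: [H⁺]/K1 = 10^-1.77 = 0.016982, K2/[H⁺] = 10^-1.25 = 0.056234
α₁ = 1/(1 + 0.016982 + 0.056234) = 1/1.0732 = 0.9318; α₂ = α₁·K2/[H⁺] = 0.05240
α₁ + 2α₂ = 1.0366
CA = 1.0366 × 2.16 = 2.24 mmol/kg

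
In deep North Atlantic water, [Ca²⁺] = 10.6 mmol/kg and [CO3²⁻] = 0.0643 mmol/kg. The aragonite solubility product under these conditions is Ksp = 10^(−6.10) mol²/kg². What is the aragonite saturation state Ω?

Ksp = 10^(−6.10) = 7.943×10^-7
Ω = [Ca²⁺][CO3²⁻]/Ksp = (10.6×10^-3)(0.0643×10^-3) / 7.943×10^-7 = 0.858

Ω = 0.858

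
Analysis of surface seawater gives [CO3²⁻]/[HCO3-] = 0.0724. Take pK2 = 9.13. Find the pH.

pH = 7.99

From K2 = [H⁺][CO3²⁻]/[HCO3-]:  pH = pK2 + log₁₀([CO3²⁻]/[HCO3-])
log₁₀(0.0724) = -1.140
pH = 9.13 + (-1.140) = 7.99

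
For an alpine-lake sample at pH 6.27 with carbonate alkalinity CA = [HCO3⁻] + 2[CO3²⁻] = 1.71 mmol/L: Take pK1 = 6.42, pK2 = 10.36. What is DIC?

CA = [HCO3⁻] + 2[CO3²⁻] = (α₁ + 2α₂)·DIC
At pH 6.27: [H⁺]/K1 = 10^0.15 = 1.4125, K2/[H⁺] = 10^-4.09 = 8.1283×10^-5
α₁ = 1/(1 + 1.4125 + 8.1283×10^-5) = 1/2.4126 = 0.4145; α₂ = α₁·K2/[H⁺] = 3.369×10^-5
α₁ + 2α₂ = 0.4146
DIC = CA / (α₁ + 2α₂) = 1.71 / 0.4146 = 4.12 mmol/L

DIC = 4.12 mmol/L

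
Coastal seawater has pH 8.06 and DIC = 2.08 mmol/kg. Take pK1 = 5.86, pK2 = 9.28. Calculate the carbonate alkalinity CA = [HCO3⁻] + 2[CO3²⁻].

CA = [HCO3⁻] + 2[CO3²⁻] = (α₁ + 2α₂)·DIC
At pH 8.06: [H⁺]/K1 = 10^-2.20 = 0.0063096, K2/[H⁺] = 10^-1.22 = 0.060256
α₁ = 1/(1 + 0.0063096 + 0.060256) = 1/1.0666 = 0.9376; α₂ = α₁·K2/[H⁺] = 0.05650
α₁ + 2α₂ = 1.0506
CA = 1.0506 × 2.08 = 2.19 mmol/kg

CA = 2.19 mmol/kg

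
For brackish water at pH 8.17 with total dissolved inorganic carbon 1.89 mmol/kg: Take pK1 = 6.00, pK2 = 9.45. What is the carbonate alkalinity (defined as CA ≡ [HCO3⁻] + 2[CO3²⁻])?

CA = 1.97 mmol/kg

CA = [HCO3⁻] + 2[CO3²⁻] = (α₁ + 2α₂)·DIC
At pH 8.17: [H⁺]/K1 = 10^-2.17 = 0.0067608, K2/[H⁺] = 10^-1.28 = 0.052481
α₁ = 1/(1 + 0.0067608 + 0.052481) = 1/1.0592 = 0.9441; α₂ = α₁·K2/[H⁺] = 0.04955
α₁ + 2α₂ = 1.0432
CA = 1.0432 × 1.89 = 1.97 mmol/kg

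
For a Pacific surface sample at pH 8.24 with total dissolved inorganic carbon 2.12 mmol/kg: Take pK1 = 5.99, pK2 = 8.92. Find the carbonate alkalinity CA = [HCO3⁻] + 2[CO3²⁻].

CA = 2.47 mmol/kg

CA = [HCO3⁻] + 2[CO3²⁻] = (α₁ + 2α₂)·DIC
At pH 8.24: [H⁺]/K1 = 10^-2.25 = 0.0056234, K2/[H⁺] = 10^-0.68 = 0.20893
α₁ = 1/(1 + 0.0056234 + 0.20893) = 1/1.2146 = 0.8233; α₂ = α₁·K2/[H⁺] = 0.1720
α₁ + 2α₂ = 1.1674
CA = 1.1674 × 2.12 = 2.47 mmol/kg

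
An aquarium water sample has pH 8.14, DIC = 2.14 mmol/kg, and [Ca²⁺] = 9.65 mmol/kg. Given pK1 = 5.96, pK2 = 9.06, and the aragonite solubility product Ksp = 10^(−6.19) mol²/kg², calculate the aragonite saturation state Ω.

α₂ = 1 / (1 + [H⁺]/K2 + [H⁺]²/(K1K2)) = 1 / (1 + 10^+0.92 + 10^-1.26)
   = 1 / (1 + 8.3176 + 0.054954) = 1/9.3726 = 0.1067
[CO3²⁻] = α₂ × DIC = 0.1067 × 2.14 = 0.2283 mmol/kg
Ksp = 10^(−6.19) = 6.457×10^-7
Ω = [Ca²⁺][CO3²⁻]/Ksp = (9.65×10^-3)(2.283×10^-4) / 6.457×10^-7 = 3.41

Ω = 3.41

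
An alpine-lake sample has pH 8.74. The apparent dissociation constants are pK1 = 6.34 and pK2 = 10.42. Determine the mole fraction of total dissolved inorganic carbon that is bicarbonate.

α₁ = 0.976

α₁ = 1 / (1 + [H⁺]/K1 + K2/[H⁺]) = 1 / (1 + 10^-2.40 + 10^-1.68)
   = 1 / (1 + 0.0039811 + 0.020893) = 1/1.0249 = 0.9757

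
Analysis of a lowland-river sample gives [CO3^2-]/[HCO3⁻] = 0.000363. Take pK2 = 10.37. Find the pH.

From K2 = [H⁺][CO3^2-]/[HCO3⁻]:  pH = pK2 + log₁₀([CO3^2-]/[HCO3⁻])
log₁₀(0.000363) = -3.440
pH = 10.37 + (-3.440) = 6.93

pH = 6.93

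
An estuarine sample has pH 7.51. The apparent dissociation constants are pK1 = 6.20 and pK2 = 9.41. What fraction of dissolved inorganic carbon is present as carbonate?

α₂ = 0.0119

α₂ = 1 / (1 + [H⁺]/K2 + [H⁺]²/(K1K2)) = 1 / (1 + 10^+1.90 + 10^+0.59)
   = 1 / (1 + 79.433 + 3.8905) = 1/84.323 = 0.01186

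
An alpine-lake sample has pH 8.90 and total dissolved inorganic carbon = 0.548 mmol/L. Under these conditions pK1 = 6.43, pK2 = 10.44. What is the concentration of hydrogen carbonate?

[HCO3⁻] = 0.531 mmol/L

α₁ = 1 / (1 + [H⁺]/K1 + K2/[H⁺]) = 1 / (1 + 10^-2.47 + 10^-1.54)
   = 1 / (1 + 0.0033884 + 0.028840) = 1/1.0322 = 0.9688
[HCO3⁻] = α₁ × DIC = 0.9688 × 0.548 = 0.531 mmol/L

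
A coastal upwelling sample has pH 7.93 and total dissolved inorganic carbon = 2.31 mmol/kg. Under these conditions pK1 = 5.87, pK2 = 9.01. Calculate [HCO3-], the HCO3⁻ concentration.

[HCO3⁻] = 2.12 mmol/kg

α₁ = 1 / (1 + [H⁺]/K1 + K2/[H⁺]) = 1 / (1 + 10^-2.06 + 10^-1.08)
   = 1 / (1 + 0.0087096 + 0.083176) = 1/1.0919 = 0.9158
[HCO3⁻] = α₁ × DIC = 0.9158 × 2.31 = 2.12 mmol/kg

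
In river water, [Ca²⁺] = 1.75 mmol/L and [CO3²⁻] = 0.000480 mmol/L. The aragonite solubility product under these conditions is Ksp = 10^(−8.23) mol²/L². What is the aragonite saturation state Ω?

Ω = 0.143

Ksp = 10^(−8.23) = 5.888×10^-9
Ω = [Ca²⁺][CO3²⁻]/Ksp = (1.75×10^-3)(0.000480×10^-3) / 5.888×10^-9 = 0.143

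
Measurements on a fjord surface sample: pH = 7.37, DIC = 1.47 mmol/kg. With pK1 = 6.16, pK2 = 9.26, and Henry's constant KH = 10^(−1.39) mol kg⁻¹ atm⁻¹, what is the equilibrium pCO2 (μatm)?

pCO2 = 2070 μatm

α₀ = 1 / (1 + K1/[H⁺] + K1K2/[H⁺]²) = 1 / (1 + 10^+1.21 + 10^-0.68)
   = 1 / (1 + 16.218 + 0.20893) = 1/17.427 = 0.05738
[CO2*] = α₀ × DIC = 0.05738 × 1.47 = 0.08435 mmol/kg
pCO2 = [CO2*]/KH = 8.435×10^-5 / 4.074×10^-2 = 2070 μatm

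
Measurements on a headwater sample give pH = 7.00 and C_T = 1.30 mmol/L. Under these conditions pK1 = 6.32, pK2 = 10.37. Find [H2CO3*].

α₀ = 1 / (1 + K1/[H⁺] + K1K2/[H⁺]²) = 1 / (1 + 10^+0.68 + 10^-2.69)
   = 1 / (1 + 4.7863 + 0.0020417) = 1/5.7883 = 0.1728
[CO2*] = α₀ × DIC = 0.1728 × 1.30 = 0.225 mmol/L

[CO2*] = 0.225 mmol/L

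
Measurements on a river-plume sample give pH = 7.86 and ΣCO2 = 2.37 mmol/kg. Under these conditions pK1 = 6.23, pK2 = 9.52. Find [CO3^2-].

α₂ = 1 / (1 + [H⁺]/K2 + [H⁺]²/(K1K2)) = 1 / (1 + 10^+1.66 + 10^+0.03)
   = 1 / (1 + 45.709 + 1.0715) = 1/47.780 = 0.02093
[CO3²⁻] = α₂ × DIC = 0.02093 × 2.37 = 0.0496 mmol/kg

[CO3²⁻] = 0.0496 mmol/kg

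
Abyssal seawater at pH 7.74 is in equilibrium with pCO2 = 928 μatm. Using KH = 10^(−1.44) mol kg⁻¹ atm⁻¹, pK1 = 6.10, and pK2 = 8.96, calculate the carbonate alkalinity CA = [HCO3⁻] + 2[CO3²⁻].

CA = 1.65 mmol/kg

[CO2*] = KH · pCO2 = 10^(−1.44) × 928×10^-6 = 3.369×10^-5 mol/kg
α₀ = 1/(1 + K1/[H⁺] + K1K2/[H⁺]²) = 1/(1 + 10^+1.64 + 10^+0.42) = 0.02115
DIC = [CO2*]/α₀ = 3.369×10^-5 / 0.02115 = 1.593 mmol/kg
CA = (α₁ + 2α₂)·DIC = (0.9232 + 2×0.05563) × 1.593 = 1.65 mmol/kg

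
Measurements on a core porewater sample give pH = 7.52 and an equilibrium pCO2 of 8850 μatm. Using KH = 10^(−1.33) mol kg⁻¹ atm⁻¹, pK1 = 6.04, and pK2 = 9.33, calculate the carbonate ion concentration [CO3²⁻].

[CO3²⁻] = 0.194 mmol/kg

[CO2*] = KH · pCO2 = 10^(−1.33) × 8850×10^-6 = 4.139×10^-4 mol/kg
α₀ = 1/(1 + K1/[H⁺] + K1K2/[H⁺]²) = 1/(1 + 10^+1.48 + 10^-0.33) = 0.03158
DIC = [CO2*]/α₀ = 4.139×10^-4 / 0.03158 = 13.11 mmol/kg
[CO3²⁻] = α₂·DIC; α₂ = 0.01477, so [CO3²⁻] = 0.01477 × 13.11 = 0.194 mmol/kg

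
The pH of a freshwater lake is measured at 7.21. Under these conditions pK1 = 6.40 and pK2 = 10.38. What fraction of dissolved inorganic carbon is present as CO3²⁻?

α₂ = 1 / (1 + [H⁺]/K2 + [H⁺]²/(K1K2)) = 1 / (1 + 10^+3.17 + 10^+2.36)
   = 1 / (1 + 1479.1 + 229.09) = 1/1709.2 = 0.0005851

α₂ = 0.000585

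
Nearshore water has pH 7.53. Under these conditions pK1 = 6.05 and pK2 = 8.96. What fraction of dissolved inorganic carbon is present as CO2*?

α₀ = 1 / (1 + K1/[H⁺] + K1K2/[H⁺]²) = 1 / (1 + 10^+1.48 + 10^+0.05)
   = 1 / (1 + 30.200 + 1.1220) = 1/32.322 = 0.03094

α₀ = 0.0309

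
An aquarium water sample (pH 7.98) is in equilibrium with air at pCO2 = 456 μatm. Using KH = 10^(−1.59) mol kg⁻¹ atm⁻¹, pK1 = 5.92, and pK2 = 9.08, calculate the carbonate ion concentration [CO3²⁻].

[CO2*] = KH · pCO2 = 10^(−1.59) × 456×10^-6 = 1.172×10^-5 mol/kg
α₀ = 1/(1 + K1/[H⁺] + K1K2/[H⁺]²) = 1/(1 + 10^+2.06 + 10^+0.96) = 0.008004
DIC = [CO2*]/α₀ = 1.172×10^-5 / 0.008004 = 1.464 mmol/kg
[CO3²⁻] = α₂·DIC; α₂ = 0.07300, so [CO3²⁻] = 0.07300 × 1.464 = 0.107 mmol/kg

[CO3²⁻] = 0.107 mmol/kg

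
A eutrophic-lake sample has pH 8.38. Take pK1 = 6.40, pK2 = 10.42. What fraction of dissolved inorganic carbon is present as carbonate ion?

α₂ = 1 / (1 + [H⁺]/K2 + [H⁺]²/(K1K2)) = 1 / (1 + 10^+2.04 + 10^+0.06)
   = 1 / (1 + 109.65 + 1.1482) = 1/111.80 = 0.008945

α₂ = 0.00894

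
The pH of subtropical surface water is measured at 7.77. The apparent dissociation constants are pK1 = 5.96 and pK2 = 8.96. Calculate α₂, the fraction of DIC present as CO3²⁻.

α₂ = 1 / (1 + [H⁺]/K2 + [H⁺]²/(K1K2)) = 1 / (1 + 10^+1.19 + 10^-0.62)
   = 1 / (1 + 15.488 + 0.23988) = 1/16.728 = 0.05978

α₂ = 0.0598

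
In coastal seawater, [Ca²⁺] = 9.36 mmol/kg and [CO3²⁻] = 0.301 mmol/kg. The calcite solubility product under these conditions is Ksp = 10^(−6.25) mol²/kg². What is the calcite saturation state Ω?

Ksp = 10^(−6.25) = 5.623×10^-7
Ω = [Ca²⁺][CO3²⁻]/Ksp = (9.36×10^-3)(0.301×10^-3) / 5.623×10^-7 = 5.01

Ω = 5.01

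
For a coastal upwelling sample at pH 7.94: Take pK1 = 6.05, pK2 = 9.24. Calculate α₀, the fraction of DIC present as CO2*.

α₀ = 1 / (1 + K1/[H⁺] + K1K2/[H⁺]²) = 1 / (1 + 10^+1.89 + 10^+0.59)
   = 1 / (1 + 77.625 + 3.8905) = 1/82.515 = 0.01212

α₀ = 0.0121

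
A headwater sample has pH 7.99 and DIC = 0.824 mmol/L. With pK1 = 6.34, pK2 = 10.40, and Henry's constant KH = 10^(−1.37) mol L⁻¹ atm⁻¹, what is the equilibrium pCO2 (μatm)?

pCO2 = 421 μatm

α₀ = 1 / (1 + K1/[H⁺] + K1K2/[H⁺]²) = 1 / (1 + 10^+1.65 + 10^-0.76)
   = 1 / (1 + 44.668 + 0.17378) = 1/45.842 = 0.02181
[CO2*] = α₀ × DIC = 0.02181 × 0.824 = 0.01797 mmol/L = 17.97 μmol/L
pCO2 = [CO2*]/KH = 1.797×10^-5 / 4.266×10^-2 = 421 μatm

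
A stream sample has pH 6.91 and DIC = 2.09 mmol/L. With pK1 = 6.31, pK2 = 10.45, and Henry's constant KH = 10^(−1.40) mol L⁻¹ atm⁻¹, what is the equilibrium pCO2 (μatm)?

pCO2 = 1.05×10^4 μatm

α₀ = 1 / (1 + K1/[H⁺] + K1K2/[H⁺]²) = 1 / (1 + 10^+0.60 + 10^-2.94)
   = 1 / (1 + 3.9811 + 0.0011482) = 1/4.9822 = 0.2007
[CO2*] = α₀ × DIC = 0.2007 × 2.09 = 0.4195 mmol/L
pCO2 = [CO2*]/KH = 4.195×10^-4 / 3.981×10^-2 = 1.05×10^4 μatm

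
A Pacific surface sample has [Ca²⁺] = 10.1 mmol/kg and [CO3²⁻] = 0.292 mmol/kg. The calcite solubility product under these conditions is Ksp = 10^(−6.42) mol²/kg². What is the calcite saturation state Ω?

Ω = 7.76

Ksp = 10^(−6.42) = 3.802×10^-7
Ω = [Ca²⁺][CO3²⁻]/Ksp = (10.1×10^-3)(0.292×10^-3) / 3.802×10^-7 = 7.76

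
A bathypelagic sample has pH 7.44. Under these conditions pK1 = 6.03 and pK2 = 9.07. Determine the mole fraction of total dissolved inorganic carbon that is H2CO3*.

α₀ = 0.0366

α₀ = 1 / (1 + K1/[H⁺] + K1K2/[H⁺]²) = 1 / (1 + 10^+1.41 + 10^-0.22)
   = 1 / (1 + 25.704 + 0.60256) = 1/27.307 = 0.03662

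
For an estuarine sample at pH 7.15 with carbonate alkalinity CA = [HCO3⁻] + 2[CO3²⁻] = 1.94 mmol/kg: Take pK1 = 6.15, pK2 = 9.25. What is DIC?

DIC = 2.12 mmol/kg

CA = [HCO3⁻] + 2[CO3²⁻] = (α₁ + 2α₂)·DIC
At pH 7.15: [H⁺]/K1 = 10^-1.00 = 0.10000, K2/[H⁺] = 10^-2.10 = 0.0079433
α₁ = 1/(1 + 0.10000 + 0.0079433) = 1/1.1079 = 0.9026; α₂ = α₁·K2/[H⁺] = 0.007169
α₁ + 2α₂ = 0.9169
DIC = CA / (α₁ + 2α₂) = 1.94 / 0.9169 = 2.12 mmol/kg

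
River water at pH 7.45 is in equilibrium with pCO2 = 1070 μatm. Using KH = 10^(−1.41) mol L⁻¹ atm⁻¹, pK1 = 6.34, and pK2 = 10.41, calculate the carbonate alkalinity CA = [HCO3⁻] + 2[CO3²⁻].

[CO2*] = KH · pCO2 = 10^(−1.41) × 1070×10^-6 = 4.163×10^-5 mol/L
α₀ = 1/(1 + K1/[H⁺] + K1K2/[H⁺]²) = 1/(1 + 10^+1.11 + 10^-1.85) = 0.07196
DIC = [CO2*]/α₀ = 4.163×10^-5 / 0.07196 = 0.5785 mmol/L
CA = (α₁ + 2α₂)·DIC = (0.9270 + 2×0.001016) × 0.5785 = 0.537 mmol/L

CA = 0.537 mmol/L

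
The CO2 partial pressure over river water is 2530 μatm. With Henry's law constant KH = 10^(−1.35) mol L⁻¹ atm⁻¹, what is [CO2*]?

[CO2*] = 113 μmol/L

KH = 10^(−1.35) = 4.467×10^-2 mol L⁻¹ atm⁻¹
[CO2*] = KH · pCO2 = 4.467×10^-2 × 2530×10^-6 atm = 1.13×10^-4 mol/L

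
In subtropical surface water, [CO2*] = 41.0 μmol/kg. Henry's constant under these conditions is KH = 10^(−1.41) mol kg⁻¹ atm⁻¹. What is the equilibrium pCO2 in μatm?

pCO2 = 1050 μatm

KH = 10^(−1.41) = 3.890×10^-2 mol kg⁻¹ atm⁻¹
pCO2 = [CO2*]/KH = 41.0×10^-6 / 3.890×10^-2 = 1.05×10^-3 atm = 1050 μatm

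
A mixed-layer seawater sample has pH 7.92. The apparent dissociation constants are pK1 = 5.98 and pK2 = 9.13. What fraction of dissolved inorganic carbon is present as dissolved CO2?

α₀ = 1 / (1 + K1/[H⁺] + K1K2/[H⁺]²) = 1 / (1 + 10^+1.94 + 10^+0.73)
   = 1 / (1 + 87.096 + 5.3703) = 1/93.467 = 0.01070

α₀ = 0.0107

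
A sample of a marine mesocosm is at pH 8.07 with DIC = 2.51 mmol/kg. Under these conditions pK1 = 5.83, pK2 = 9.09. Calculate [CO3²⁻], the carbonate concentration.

α₂ = 1 / (1 + [H⁺]/K2 + [H⁺]²/(K1K2)) = 1 / (1 + 10^+1.02 + 10^-1.22)
   = 1 / (1 + 10.471 + 0.060256) = 1/11.532 = 0.08672
[CO3²⁻] = α₂ × DIC = 0.08672 × 2.51 = 0.218 mmol/kg

[CO3²⁻] = 0.218 mmol/kg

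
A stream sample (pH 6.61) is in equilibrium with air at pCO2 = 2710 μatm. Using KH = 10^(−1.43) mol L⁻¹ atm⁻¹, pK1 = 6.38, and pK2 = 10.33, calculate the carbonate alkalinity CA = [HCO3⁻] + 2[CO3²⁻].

[CO2*] = KH · pCO2 = 10^(−1.43) × 2710×10^-6 = 1.007×10^-4 mol/L
α₀ = 1/(1 + K1/[H⁺] + K1K2/[H⁺]²) = 1/(1 + 10^+0.23 + 10^-3.49) = 0.3706
DIC = [CO2*]/α₀ = 1.007×10^-4 / 0.3706 = 0.2717 mmol/L
CA = (α₁ + 2α₂)·DIC = (0.6293 + 2×0.0001199) × 0.2717 = 0.171 mmol/L

CA = 0.171 mmol/L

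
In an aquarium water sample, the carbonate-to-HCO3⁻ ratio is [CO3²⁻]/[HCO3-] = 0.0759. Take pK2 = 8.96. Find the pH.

From K2 = [H⁺][CO3²⁻]/[HCO3-]:  pH = pK2 + log₁₀([CO3²⁻]/[HCO3-])
log₁₀(0.0759) = -1.120
pH = 8.96 + (-1.120) = 7.84

pH = 7.84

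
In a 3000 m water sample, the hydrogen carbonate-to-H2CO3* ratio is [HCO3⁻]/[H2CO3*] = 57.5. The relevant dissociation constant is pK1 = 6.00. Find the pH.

pH = 7.76

From K1 = [H⁺][HCO3⁻]/[H2CO3*]:  pH = pK1 + log₁₀([HCO3⁻]/[H2CO3*])
log₁₀(57.5) = +1.760
pH = 6.00 + (+1.760) = 7.76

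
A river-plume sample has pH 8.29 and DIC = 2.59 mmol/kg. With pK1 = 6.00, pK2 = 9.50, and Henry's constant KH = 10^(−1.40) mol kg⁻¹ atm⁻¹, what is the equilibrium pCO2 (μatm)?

α₀ = 1 / (1 + K1/[H⁺] + K1K2/[H⁺]²) = 1 / (1 + 10^+2.29 + 10^+1.08)
   = 1 / (1 + 194.98 + 12.023) = 1/208.01 = 0.004808
[CO2*] = α₀ × DIC = 0.004808 × 2.59 = 0.01245 mmol/kg = 12.45 μmol/kg
pCO2 = [CO2*]/KH = 1.245×10^-5 / 3.981×10^-2 = 313 μatm

pCO2 = 313 μatm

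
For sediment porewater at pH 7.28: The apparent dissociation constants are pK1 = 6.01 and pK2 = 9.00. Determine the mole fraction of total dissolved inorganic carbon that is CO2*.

α₀ = 1 / (1 + K1/[H⁺] + K1K2/[H⁺]²) = 1 / (1 + 10^+1.27 + 10^-0.45)
   = 1 / (1 + 18.621 + 0.35481) = 1/19.976 = 0.05006

α₀ = 0.0501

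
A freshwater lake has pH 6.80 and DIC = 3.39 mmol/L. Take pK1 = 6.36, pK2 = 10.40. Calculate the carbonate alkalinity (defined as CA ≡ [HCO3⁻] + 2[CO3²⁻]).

CA = [HCO3⁻] + 2[CO3²⁻] = (α₁ + 2α₂)·DIC
At pH 6.80: [H⁺]/K1 = 10^-0.44 = 0.36308, K2/[H⁺] = 10^-3.60 = 0.00025119
α₁ = 1/(1 + 0.36308 + 0.00025119) = 1/1.3633 = 0.7335; α₂ = α₁·K2/[H⁺] = 0.0001842
α₁ + 2α₂ = 0.7339
CA = 0.7339 × 3.39 = 2.49 mmol/L

CA = 2.49 mmol/L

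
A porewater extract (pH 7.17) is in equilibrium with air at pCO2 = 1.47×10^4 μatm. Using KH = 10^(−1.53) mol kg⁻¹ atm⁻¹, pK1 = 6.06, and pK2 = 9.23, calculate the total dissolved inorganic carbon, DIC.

[CO2*] = KH · pCO2 = 10^(−1.53) × 1.47×10^4×10^-6 = 4.338×10^-4 mol/kg
α₀ = 1/(1 + K1/[H⁺] + K1K2/[H⁺]²) = 1/(1 + 10^+1.11 + 10^-0.95) = 0.07146
DIC = [CO2*]/α₀ = 4.338×10^-4 / 0.07146 = 6.07 mmol/kg

DIC = 6.07 mmol/kg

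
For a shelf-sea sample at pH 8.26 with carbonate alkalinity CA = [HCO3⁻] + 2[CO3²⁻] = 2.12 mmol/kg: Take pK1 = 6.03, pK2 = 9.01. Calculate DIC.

CA = [HCO3⁻] + 2[CO3²⁻] = (α₁ + 2α₂)·DIC
At pH 8.26: [H⁺]/K1 = 10^-2.23 = 0.0058884, K2/[H⁺] = 10^-0.75 = 0.17783
α₁ = 1/(1 + 0.0058884 + 0.17783) = 1/1.1837 = 0.8448; α₂ = α₁·K2/[H⁺] = 0.1502
α₁ + 2α₂ = 1.1453
DIC = CA / (α₁ + 2α₂) = 2.12 / 1.1453 = 1.85 mmol/kg

DIC = 1.85 mmol/kg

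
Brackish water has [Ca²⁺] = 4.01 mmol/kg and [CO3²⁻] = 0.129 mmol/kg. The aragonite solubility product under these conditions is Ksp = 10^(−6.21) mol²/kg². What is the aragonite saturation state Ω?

Ksp = 10^(−6.21) = 6.166×10^-7
Ω = [Ca²⁺][CO3²⁻]/Ksp = (4.01×10^-3)(0.129×10^-3) / 6.166×10^-7 = 0.839

Ω = 0.839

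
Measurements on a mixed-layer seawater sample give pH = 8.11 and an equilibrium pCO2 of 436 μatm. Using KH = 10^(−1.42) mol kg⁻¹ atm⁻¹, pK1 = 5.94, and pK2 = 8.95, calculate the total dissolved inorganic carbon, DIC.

DIC = 2.82 mmol/kg

[CO2*] = KH · pCO2 = 10^(−1.42) × 436×10^-6 = 1.658×10^-5 mol/kg
α₀ = 1/(1 + K1/[H⁺] + K1K2/[H⁺]²) = 1/(1 + 10^+2.17 + 10^+1.33) = 0.005872
DIC = [CO2*]/α₀ = 1.658×10^-5 / 0.005872 = 2.82 mmol/kg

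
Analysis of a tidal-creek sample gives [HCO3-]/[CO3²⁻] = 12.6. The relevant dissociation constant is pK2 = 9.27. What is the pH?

From K2 = [H⁺][CO3²⁻]/[HCO3-]:  pH = pK2 − log₁₀([HCO3-]/[CO3²⁻])
log₁₀(12.6) = +1.100
pH = 9.27 − (+1.100) = 8.17

pH = 8.17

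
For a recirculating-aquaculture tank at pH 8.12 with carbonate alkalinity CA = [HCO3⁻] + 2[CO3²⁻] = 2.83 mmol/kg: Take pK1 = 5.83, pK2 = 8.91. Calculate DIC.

DIC = 2.49 mmol/kg

CA = [HCO3⁻] + 2[CO3²⁻] = (α₁ + 2α₂)·DIC
At pH 8.12: [H⁺]/K1 = 10^-2.29 = 0.0051286, K2/[H⁺] = 10^-0.79 = 0.16218
α₁ = 1/(1 + 0.0051286 + 0.16218) = 1/1.1673 = 0.8567; α₂ = α₁·K2/[H⁺] = 0.1389
α₁ + 2α₂ = 1.1345
DIC = CA / (α₁ + 2α₂) = 2.83 / 1.1345 = 2.49 mmol/kg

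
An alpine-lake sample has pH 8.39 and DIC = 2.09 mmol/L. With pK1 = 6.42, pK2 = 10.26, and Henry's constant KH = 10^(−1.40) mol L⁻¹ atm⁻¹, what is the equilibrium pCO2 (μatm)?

pCO2 = 549 μatm

α₀ = 1 / (1 + K1/[H⁺] + K1K2/[H⁺]²) = 1 / (1 + 10^+1.97 + 10^+0.10)
   = 1 / (1 + 93.325 + 1.2589) = 1/95.584 = 0.01046
[CO2*] = α₀ × DIC = 0.01046 × 2.09 = 0.02187 mmol/L
pCO2 = [CO2*]/KH = 2.187×10^-5 / 3.981×10^-2 = 549 μatm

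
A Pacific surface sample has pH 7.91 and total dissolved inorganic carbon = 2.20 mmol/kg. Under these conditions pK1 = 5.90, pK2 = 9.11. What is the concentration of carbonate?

α₂ = 1 / (1 + [H⁺]/K2 + [H⁺]²/(K1K2)) = 1 / (1 + 10^+1.20 + 10^-0.81)
   = 1 / (1 + 15.849 + 0.15488) = 1/17.004 = 0.05881
[CO3²⁻] = α₂ × DIC = 0.05881 × 2.20 = 0.129 mmol/kg

[CO3²⁻] = 0.129 mmol/kg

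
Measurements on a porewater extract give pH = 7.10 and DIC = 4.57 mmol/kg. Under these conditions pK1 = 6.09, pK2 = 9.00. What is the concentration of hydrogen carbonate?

α₁ = 1 / (1 + [H⁺]/K1 + K2/[H⁺]) = 1 / (1 + 10^-1.01 + 10^-1.90)
   = 1 / (1 + 0.097724 + 0.012589) = 1/1.1103 = 0.9006
[HCO3⁻] = α₁ × DIC = 0.9006 × 4.57 = 4.12 mmol/kg

[HCO3⁻] = 4.12 mmol/kg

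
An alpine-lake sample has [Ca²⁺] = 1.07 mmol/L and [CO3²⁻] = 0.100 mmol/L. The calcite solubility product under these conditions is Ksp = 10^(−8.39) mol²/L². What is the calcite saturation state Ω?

Ω = 26.3

Ksp = 10^(−8.39) = 4.074×10^-9
Ω = [Ca²⁺][CO3²⁻]/Ksp = (1.07×10^-3)(0.100×10^-3) / 4.074×10^-9 = 26.3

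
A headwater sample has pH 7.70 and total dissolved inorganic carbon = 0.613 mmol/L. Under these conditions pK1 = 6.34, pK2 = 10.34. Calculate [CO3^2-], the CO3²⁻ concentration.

[CO3²⁻] = 1.34 μmol/L

α₂ = 1 / (1 + [H⁺]/K2 + [H⁺]²/(K1K2)) = 1 / (1 + 10^+2.64 + 10^+1.28)
   = 1 / (1 + 436.52 + 19.055) = 1/456.57 = 0.002190
[CO3²⁻] = α₂ × DIC = 0.002190 × 0.613 = 0.00134 mmol/L = 1.34 μmol/L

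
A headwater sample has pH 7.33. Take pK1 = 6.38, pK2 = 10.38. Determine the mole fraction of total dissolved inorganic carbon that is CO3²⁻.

α₂ = 0.000801

α₂ = 1 / (1 + [H⁺]/K2 + [H⁺]²/(K1K2)) = 1 / (1 + 10^+3.05 + 10^+2.10)
   = 1 / (1 + 1122.0 + 125.89) = 1/1248.9 = 0.0008007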